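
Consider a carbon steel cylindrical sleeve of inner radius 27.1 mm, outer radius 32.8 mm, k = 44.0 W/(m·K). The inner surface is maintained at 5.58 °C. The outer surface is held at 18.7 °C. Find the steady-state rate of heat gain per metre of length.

Q' = 2πk·ΔT/ln(r₂/r₁) = 2π × 44.0 × 13.12 / ln(0.0328/0.0271) = 19000 W/m

Q' = 19.0 kW/m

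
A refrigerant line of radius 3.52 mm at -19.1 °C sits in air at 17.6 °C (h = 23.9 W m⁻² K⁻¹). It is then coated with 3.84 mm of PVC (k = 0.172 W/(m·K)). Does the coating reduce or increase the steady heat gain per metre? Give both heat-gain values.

Critical radius for a cylinder: r_cr = k/h = 0.00720 m = 0.720 cm.
Outer radius after coating: r₂ = 0.00352 + 0.00384 = 0.00736 m.
r₁ < r_cr < r₂: heat gain rises to a maximum at r_cr then falls. Whether the coating helps depends on whether Q(r₂) has dropped back below Q(r₁).
Bare: R = 1/(2πr₁h) = 1.892 m·K/W; Q = 36.7/1.892 = 19.4 W/m.
Coated: R = R_cond + R_conv = 1.587 m·K/W; Q = 36.7/1.587 = 23.1 W/m.

increases: 19.4 → 23.1 W/m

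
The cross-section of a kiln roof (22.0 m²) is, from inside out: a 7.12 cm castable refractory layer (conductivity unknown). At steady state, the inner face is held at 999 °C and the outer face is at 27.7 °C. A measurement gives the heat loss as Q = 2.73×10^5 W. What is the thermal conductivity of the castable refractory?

k = 0.910 W/m·K

ΣR = ΔT/Q = |999 − 27.7|/2.73×10^5 = 0.003558 K/W
L/(kA) = 0.003558 ⇒ k = 0.0712/(0.003558·22.0) = 0.910 W/m·K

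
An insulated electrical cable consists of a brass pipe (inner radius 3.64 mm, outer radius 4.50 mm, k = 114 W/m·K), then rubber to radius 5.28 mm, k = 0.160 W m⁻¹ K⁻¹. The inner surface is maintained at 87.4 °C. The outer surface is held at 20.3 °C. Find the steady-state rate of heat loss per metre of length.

Q' = 421 W/m

Resistance network (inner→outer):
  R'_brass = ln(0.00450/0.00364)/(2πk) = 0.2121/(2π·114) = 2.961×10^-4 m·K/W
  R'_rubber = ln(0.00528/0.00450)/(2πk) = 0.1598/(2π·0.160) = 0.1590 m·K/W
ΣR = 2.961×10^-4 + 0.1590 = 0.1593 m·K/W
Q' = ΔT/ΣR = (87.4 °C − 20.3 °C)/0.1593 = 421 W/m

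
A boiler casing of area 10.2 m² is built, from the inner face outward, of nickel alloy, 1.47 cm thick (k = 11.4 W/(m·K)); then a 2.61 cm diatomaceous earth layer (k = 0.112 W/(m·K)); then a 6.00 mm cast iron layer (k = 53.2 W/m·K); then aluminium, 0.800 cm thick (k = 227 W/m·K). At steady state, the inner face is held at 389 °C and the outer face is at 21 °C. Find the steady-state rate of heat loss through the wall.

Treat each layer as a resistance in series:
  R_nickel alloy = L/(kA) = 0.0147/(11.4·10.2) = 1.264×10^-4 K/W
  R_diatomaceous earth = L/(kA) = 0.0261/(0.112·10.2) = 0.02285 K/W
  R_cast iron = L/(kA) = 0.00600/(53.2·10.2) = 1.106×10^-5 K/W
  R_aluminium = L/(kA) = 0.00800/(227·10.2) = 3.455×10^-6 K/W
ΣR = 1.264×10^-4 + 0.02285 + 1.106×10^-5 + 3.455×10^-6 = 0.02299 K/W
Q = ΔT/ΣR = (389 °C − 21 °C)/0.02299 = 16000 W

Q = 16.0 kW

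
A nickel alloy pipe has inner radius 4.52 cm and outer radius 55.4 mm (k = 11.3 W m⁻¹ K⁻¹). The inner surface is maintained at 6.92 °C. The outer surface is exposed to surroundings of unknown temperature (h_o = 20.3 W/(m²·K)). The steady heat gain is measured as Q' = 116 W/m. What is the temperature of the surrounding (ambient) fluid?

Sum the resistances:
  R'_nickel alloy = ln(0.0554/0.0452)/(2πk) = 0.2035/(2π·11.3) = 0.002866 m·K/W
  R'_conv,out = 1/(2πr h) = 1/(2π·0.0554·20.3) = 0.1415 m·K/W
ΣR = 0.1444 m·K/W
ΔT = Q'·ΣR = 116 × 0.1444 = 16.75 K
Heat flows inward, so T_out = T_in + ΔT = 6.92 + 16.75 = 23.7 °C

T_out = 23.7 °C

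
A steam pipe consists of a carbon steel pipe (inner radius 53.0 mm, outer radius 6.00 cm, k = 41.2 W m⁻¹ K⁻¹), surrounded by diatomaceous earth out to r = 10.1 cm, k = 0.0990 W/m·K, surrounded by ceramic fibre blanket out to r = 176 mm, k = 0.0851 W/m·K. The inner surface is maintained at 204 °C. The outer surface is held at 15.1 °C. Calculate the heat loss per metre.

Treat each layer as a resistance in series:
  R'_carbon steel = ln(0.0600/0.0530)/(2πk) = 0.1241/(2π·41.2) = 4.792×10^-4 m·K/W
  R'_diatomaceous earth = ln(0.101/0.0600)/(2πk) = 0.5208/(2π·0.0990) = 0.8372 m·K/W
  R'_ceramic fibre blanket = ln(0.176/0.101)/(2πk) = 0.5554/(2π·0.0851) = 1.039 m·K/W
ΣR = 4.792×10^-4 + 0.8372 + 1.039 = 1.877 m·K/W
Q' = ΔT/ΣR = (204 °C − 15.1 °C)/1.877 = 101 W/m

Q' = 101 W/m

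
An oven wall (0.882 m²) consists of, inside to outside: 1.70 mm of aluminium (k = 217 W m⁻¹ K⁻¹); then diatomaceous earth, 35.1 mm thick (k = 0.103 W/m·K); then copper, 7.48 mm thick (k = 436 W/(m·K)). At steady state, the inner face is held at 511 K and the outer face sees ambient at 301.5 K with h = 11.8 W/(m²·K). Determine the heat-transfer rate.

Resistance network (inner→outer):
  R_aluminium = L/(kA) = 0.00170/(217·0.882) = 8.882×10^-6 K/W
  R_diatomaceous earth = L/(kA) = 0.0351/(0.103·0.882) = 0.3864 K/W
  R_copper = L/(kA) = 0.00748/(436·0.882) = 1.945×10^-5 K/W
  R_conv,out = 1/(hA) = 1/(11.8·0.882) = 0.09608 K/W
ΣR = 8.882×10^-6 + 0.3864 + 1.945×10^-5 + 0.09608 = 0.4825 K/W
Q = ΔT/ΣR = (511 K − 301.5 K)/0.4825 = 434 W

Q = 434 W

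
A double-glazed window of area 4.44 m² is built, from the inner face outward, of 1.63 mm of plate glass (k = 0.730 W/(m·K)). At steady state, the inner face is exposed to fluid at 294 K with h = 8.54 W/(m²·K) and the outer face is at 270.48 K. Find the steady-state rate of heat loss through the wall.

Q = 875 W

Series thermal resistances, inner to outer:
  R_conv,in = 1/(hA) = 1/(8.54·4.44) = 0.02637 K/W
  R_plate glass = L/(kA) = 0.00163/(0.730·4.44) = 5.029×10^-4 K/W
ΣR = 0.02637 + 5.029×10^-4 = 0.02687 K/W
Q = ΔT/ΣR = (294 K − 270.48 K)/0.02687 = 875 W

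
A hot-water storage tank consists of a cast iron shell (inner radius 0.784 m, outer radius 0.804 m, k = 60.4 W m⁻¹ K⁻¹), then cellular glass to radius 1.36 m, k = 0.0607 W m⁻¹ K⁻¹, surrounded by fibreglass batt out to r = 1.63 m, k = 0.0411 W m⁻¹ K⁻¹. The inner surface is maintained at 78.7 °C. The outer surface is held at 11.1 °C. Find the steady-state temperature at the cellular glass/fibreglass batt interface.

T = 28.8 °C

Series thermal resistances, inner to outer:
  R_cast iron = (1/0.784 − 1/0.804)/(4πk) = 0.03173/(4π·60.4) = 4.180×10^-5 K/W
  R_cellular glass = (1/0.804 − 1/1.36)/(4πk) = 0.5085/(4π·0.0607) = 0.6666 K/W
  R_fibreglass batt = (1/1.36 − 1/1.63)/(4πk) = 0.1218/(4π·0.0411) = 0.2358 K/W
ΣR = 4.180×10^-5 + 0.6666 + 0.2358 = 0.9024 K/W
Q = ΔT/ΣR = (78.7 °C − 11.1 °C)/0.9024 = 74.91 W
From the inner boundary to the cellular glass/fibreglass batt interface, ΣR_partial = 0.6666 K/W.
T_interface = T_in − Q·ΣR_partial = 78.7 °C − (74.91)(0.6666) = 28.8 °C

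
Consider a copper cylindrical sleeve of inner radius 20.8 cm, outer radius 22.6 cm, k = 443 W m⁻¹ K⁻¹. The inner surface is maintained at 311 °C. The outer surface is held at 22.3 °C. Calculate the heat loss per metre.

Q' = 9.68×10^6 W/m

Q' = 2πk·ΔT/ln(r₂/r₁) = 2π × 443 × 288.7 / ln(0.226/0.208) = 9.68×10^6 W/m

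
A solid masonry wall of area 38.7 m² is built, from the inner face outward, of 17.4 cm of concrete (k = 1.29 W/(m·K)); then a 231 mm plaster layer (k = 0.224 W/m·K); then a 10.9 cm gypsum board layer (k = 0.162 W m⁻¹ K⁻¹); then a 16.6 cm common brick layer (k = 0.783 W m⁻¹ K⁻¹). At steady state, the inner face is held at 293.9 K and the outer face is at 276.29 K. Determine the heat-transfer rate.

Treat each layer as a resistance in series:
  R_concrete = L/(kA) = 0.174/(1.29·38.7) = 0.003485 K/W
  R_plaster = L/(kA) = 0.231/(0.224·38.7) = 0.02665 K/W
  R_gypsum board = L/(kA) = 0.109/(0.162·38.7) = 0.01739 K/W
  R_common brick = L/(kA) = 0.166/(0.783·38.7) = 0.005478 K/W
ΣR = 0.003485 + 0.02665 + 0.01739 + 0.005478 = 0.05300 K/W
Q = ΔT/ΣR = (293.9 K − 276.29 K)/0.05300 = 332 W

Q = 332 W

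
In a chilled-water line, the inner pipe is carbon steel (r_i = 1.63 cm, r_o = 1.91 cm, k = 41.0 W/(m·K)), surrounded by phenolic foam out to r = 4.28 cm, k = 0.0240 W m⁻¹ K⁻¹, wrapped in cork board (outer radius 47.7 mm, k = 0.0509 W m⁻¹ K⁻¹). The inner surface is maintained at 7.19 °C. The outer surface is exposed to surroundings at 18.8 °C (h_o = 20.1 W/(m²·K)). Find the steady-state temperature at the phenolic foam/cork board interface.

Treat each layer as a resistance in series:
  R'_carbon steel = ln(0.0191/0.0163)/(2πk) = 0.1585/(2π·41.0) = 6.154×10^-4 m·K/W
  R'_phenolic foam = ln(0.0428/0.0191)/(2πk) = 0.8068/(2π·0.0240) = 5.351 m·K/W
  R'_cork board = ln(0.0477/0.0428)/(2πk) = 0.1084/(2π·0.0509) = 0.3389 m·K/W
  R'_conv,out = 1/(2πr h) = 1/(2π·0.0477·20.1) = 0.1660 m·K/W
ΣR = 6.154×10^-4 + 5.351 + 0.3389 + 0.1660 = 5.857 m·K/W
Q' = ΔT/ΣR = (7.19 °C − 18.8 °C)/5.857 = -1.982 W/m
From the inner boundary to the phenolic foam/cork board interface, ΣR_partial = 5.352 m·K/W.
T_interface = T_in − Q'·ΣR_partial = 7.19 °C − (-1.982)(5.352) = 17.8 °C

T = 17.8 °C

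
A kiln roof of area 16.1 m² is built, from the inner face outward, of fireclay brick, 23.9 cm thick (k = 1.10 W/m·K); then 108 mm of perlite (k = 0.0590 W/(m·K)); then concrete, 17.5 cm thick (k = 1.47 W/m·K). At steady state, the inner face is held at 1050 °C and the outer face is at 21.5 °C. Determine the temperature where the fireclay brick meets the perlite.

Resistance network (inner→outer):
  R_fireclay brick = L/(kA) = 0.239/(1.10·16.1) = 0.01350 K/W
  R_perlite = L/(kA) = 0.108/(0.0590·16.1) = 0.1137 K/W
  R_concrete = L/(kA) = 0.175/(1.47·16.1) = 0.007394 K/W
ΣR = 0.01350 + 0.1137 + 0.007394 = 0.1346 K/W
Q = ΔT/ΣR = (1050 °C − 21.5 °C)/0.1346 = 7641 W
From the inner boundary to the fireclay brick/perlite interface, ΣR_partial = 0.01350 K/W.
T_interface = T_in − Q·ΣR_partial = 1050 °C − (7641)(0.01350) = 947 °C

T = 947 °C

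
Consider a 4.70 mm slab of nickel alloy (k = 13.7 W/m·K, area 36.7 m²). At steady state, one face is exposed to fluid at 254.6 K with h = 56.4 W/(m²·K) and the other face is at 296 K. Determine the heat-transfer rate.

Treat each layer as a resistance in series:
  R_conv,in = 1/(hA) = 1/(56.4·36.7) = 4.831×10^-4 K/W
  R_nickel alloy = L/(kA) = 0.00470/(13.7·36.7) = 9.348×10^-6 K/W
ΣR = 4.831×10^-4 + 9.348×10^-6 = 4.924×10^-4 K/W
Q = ΔT/ΣR = (254.6 K − 296 K)/4.924×10^-4 = -84100 W
(Negative Q ⇒ heat flows inward; heat gain = 84100 W.)

Q = 84.1 kW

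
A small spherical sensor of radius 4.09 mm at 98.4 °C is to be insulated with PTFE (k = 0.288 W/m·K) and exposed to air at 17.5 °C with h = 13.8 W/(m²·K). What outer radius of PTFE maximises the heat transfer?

r_cr = 4.17 cm

For a sphere, r_cr = 2k_ins/h = 2·0.288/13.8 = 0.0417 m = 4.17 cm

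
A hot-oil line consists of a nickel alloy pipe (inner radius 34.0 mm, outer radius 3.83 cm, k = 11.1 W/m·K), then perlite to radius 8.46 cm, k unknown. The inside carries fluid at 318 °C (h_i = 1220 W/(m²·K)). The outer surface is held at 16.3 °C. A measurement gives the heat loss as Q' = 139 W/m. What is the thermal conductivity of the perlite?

ΣR = ΔT/Q' = |318 − 16.3|/139 = 2.171 m·K/W
Known resistances:
  R'_conv,in = 1/(2πr h) = 1/(2π·0.0340·1220) = 0.003837 m·K/W
  R'_nickel alloy = ln(0.0383/0.0340)/(2πk) = 0.1191/(2π·11.1) = 0.001708 m·K/W
R_perlite = ΣR − ΣR_known = 2.171 − 0.005545 = 2.165 m·K/W
ln(r₂/r₁)/(2πk) = 2.165 ⇒ k = 0.7925/(2π·2.165) = 0.0583 W/m·K

k = 0.0583 W/m·K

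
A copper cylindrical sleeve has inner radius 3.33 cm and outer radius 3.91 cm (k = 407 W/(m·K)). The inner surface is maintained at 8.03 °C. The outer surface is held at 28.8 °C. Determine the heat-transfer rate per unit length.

Q' = 2πk·ΔT/ln(r₂/r₁) = 2π × 407 × 20.77 / ln(0.0391/0.0333) = 3.31×10^5 W/m

Q' = 3.31×10^5 W/m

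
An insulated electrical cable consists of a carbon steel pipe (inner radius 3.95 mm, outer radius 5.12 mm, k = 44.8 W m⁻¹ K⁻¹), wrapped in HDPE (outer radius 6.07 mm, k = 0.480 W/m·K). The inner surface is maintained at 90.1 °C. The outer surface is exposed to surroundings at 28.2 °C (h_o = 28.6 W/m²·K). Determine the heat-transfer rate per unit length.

Treat each layer as a resistance in series:
  R'_carbon steel = ln(0.00512/0.00395)/(2πk) = 0.2594/(2π·44.8) = 9.217×10^-4 m·K/W
  R'_HDPE = ln(0.00607/0.00512)/(2πk) = 0.1702/(2π·0.480) = 0.05644 m·K/W
  R'_conv,out = 1/(2πr h) = 1/(2π·0.00607·28.6) = 0.9168 m·K/W
ΣR = 9.217×10^-4 + 0.05644 + 0.9168 = 0.9742 m·K/W
Q' = ΔT/ΣR = (90.1 °C − 28.2 °C)/0.9742 = 63.5 W/m

Q' = 63.5 W/m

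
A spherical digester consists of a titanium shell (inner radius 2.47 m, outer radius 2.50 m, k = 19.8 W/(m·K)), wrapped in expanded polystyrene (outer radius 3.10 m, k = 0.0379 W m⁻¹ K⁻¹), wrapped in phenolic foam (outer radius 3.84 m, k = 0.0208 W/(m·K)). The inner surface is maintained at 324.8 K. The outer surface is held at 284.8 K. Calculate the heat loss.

Q = 99.9 W

Resistance network (inner→outer):
  R_titanium = (1/2.47 − 1/2.50)/(4πk) = 0.004858/(4π·19.8) = 1.953×10^-5 K/W
  R_expanded polystyrene = (1/2.50 − 1/3.10)/(4πk) = 0.07742/(4π·0.0379) = 0.1626 K/W
  R_phenolic foam = (1/3.10 − 1/3.84)/(4πk) = 0.06216/(4π·0.0208) = 0.2378 K/W
ΣR = 1.953×10^-5 + 0.1626 + 0.2378 = 0.4004 K/W
Q = ΔT/ΣR = (324.8 K − 284.8 K)/0.4004 = 99.9 W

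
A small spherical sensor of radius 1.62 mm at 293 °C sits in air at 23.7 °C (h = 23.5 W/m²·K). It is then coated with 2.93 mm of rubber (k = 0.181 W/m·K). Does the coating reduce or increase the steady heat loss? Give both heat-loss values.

increases: 0.209 → 0.796 W

Critical radius for a sphere: r_cr = 2k/h = 0.0154 m = 1.54 cm.
Outer radius after coating: r₂ = 0.00162 + 0.00293 = 0.00455 m.
Since r₁ < r_cr and r₂ ≤ r_cr, the coating moves toward the maximum at r_cr — heat loss rises.
Bare: R = 1/(4πr₁²h) = 1290 K/W; Q = 269.3/1290 = 0.209 W.
Coated: R = R_cond + R_conv = 338.3 K/W; Q = 269.3/338.3 = 0.796 W.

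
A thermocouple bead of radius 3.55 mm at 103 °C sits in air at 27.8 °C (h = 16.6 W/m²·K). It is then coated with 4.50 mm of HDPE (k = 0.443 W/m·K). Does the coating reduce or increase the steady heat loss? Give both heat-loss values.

increases: 0.198 → 0.735 W

Critical radius for a sphere: r_cr = 2k/h = 0.0534 m = 5.34 cm.
Outer radius after coating: r₂ = 0.00355 + 0.00450 = 0.00805 m.
Since r₁ < r_cr and r₂ ≤ r_cr, the coating moves toward the maximum at r_cr — heat loss rises.
Bare: R = 1/(4πr₁²h) = 380.4 K/W; Q = 75.2/380.4 = 0.198 W.
Coated: R = R_cond + R_conv = 102.3 K/W; Q = 75.2/102.3 = 0.735 W.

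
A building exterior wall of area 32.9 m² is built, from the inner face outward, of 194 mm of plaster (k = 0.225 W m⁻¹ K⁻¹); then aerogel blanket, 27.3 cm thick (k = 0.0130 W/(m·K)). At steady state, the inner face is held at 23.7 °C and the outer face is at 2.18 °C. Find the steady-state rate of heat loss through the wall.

Treat each layer as a resistance in series:
  R_plaster = L/(kA) = 0.194/(0.225·32.9) = 0.02621 K/W
  R_aerogel blanket = L/(kA) = 0.273/(0.0130·32.9) = 0.6383 K/W
ΣR = 0.02621 + 0.6383 = 0.6645 K/W
Q = ΔT/ΣR = (23.7 °C − 2.18 °C)/0.6645 = 32.4 W

Q = 32.4 W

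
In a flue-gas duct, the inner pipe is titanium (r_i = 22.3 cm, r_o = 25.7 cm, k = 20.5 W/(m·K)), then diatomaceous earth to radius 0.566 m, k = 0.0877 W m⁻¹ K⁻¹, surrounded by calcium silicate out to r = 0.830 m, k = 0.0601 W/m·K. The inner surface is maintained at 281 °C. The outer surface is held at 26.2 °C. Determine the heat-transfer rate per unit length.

Q' = 104 W/m

Series thermal resistances, inner to outer:
  R'_titanium = ln(0.257/0.223)/(2πk) = 0.1419/(2π·20.5) = 0.001102 m·K/W
  R'_diatomaceous earth = ln(0.566/0.257)/(2πk) = 0.7895/(2π·0.0877) = 1.433 m·K/W
  R'_calcium silicate = ln(0.830/0.566)/(2πk) = 0.3828/(2π·0.0601) = 1.014 m·K/W
ΣR = 0.001102 + 1.433 + 1.014 = 2.448 m·K/W
Q' = ΔT/ΣR = (281 °C − 26.2 °C)/2.448 = 104 W/m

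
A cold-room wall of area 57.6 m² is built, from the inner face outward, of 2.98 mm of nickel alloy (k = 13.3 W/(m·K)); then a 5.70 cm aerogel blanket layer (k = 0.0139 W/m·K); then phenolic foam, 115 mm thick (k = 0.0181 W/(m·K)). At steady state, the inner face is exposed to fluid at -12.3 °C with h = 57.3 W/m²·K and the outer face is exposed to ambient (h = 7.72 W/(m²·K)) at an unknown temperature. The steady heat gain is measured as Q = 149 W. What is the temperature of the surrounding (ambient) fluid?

Series resistances:
  R_conv,in = 1/(hA) = 1/(57.3·57.6) = 3.030×10^-4 K/W
  R_nickel alloy = L/(kA) = 0.00298/(13.3·57.6) = 3.890×10^-6 K/W
  R_aerogel blanket = L/(kA) = 0.0570/(0.0139·57.6) = 0.07119 K/W
  R_phenolic foam = L/(kA) = 0.115/(0.0181·57.6) = 0.1103 K/W
  R_conv,out = 1/(hA) = 1/(7.72·57.6) = 0.002249 K/W
ΣR = 0.1841 K/W
ΔT = Q·ΣR = 149 × 0.1841 = 27.43 K
Heat flows inward, so T_out = T_in + ΔT = -12.3 + 27.43 = 15.1 °C

T_out = 15.1 °C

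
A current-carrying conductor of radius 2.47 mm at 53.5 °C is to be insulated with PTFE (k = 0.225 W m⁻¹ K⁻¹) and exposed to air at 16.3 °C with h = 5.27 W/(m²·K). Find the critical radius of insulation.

For a cylinder, r_cr = k_ins/h = 0.225/5.27 = 0.0427 m = 4.27 cm

r_cr = 4.27 cm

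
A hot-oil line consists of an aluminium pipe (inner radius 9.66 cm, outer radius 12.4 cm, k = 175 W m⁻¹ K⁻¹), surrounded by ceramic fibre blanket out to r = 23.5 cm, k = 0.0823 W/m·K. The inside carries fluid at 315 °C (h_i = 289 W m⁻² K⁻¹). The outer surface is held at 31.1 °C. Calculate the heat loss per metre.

Resistance network (inner→outer):
  R'_conv,in = 1/(2πr h) = 1/(2π·0.0966·289) = 0.005701 m·K/W
  R'_aluminium = ln(0.124/0.0966)/(2πk) = 0.2497/(2π·175) = 2.271×10^-4 m·K/W
  R'_ceramic fibre blanket = ln(0.235/0.124)/(2πk) = 0.6393/(2π·0.0823) = 1.236 m·K/W
ΣR = 0.005701 + 2.271×10^-4 + 1.236 = 1.242 m·K/W
Q' = ΔT/ΣR = (315 °C − 31.1 °C)/1.242 = 229 W/m

Q' = 229 W/m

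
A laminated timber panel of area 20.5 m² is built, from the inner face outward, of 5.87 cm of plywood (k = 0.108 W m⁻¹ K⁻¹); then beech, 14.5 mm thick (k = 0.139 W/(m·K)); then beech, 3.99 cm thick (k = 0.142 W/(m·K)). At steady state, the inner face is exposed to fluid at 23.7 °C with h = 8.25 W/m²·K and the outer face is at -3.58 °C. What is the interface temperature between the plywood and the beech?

Series thermal resistances, inner to outer:
  R_conv,in = 1/(hA) = 1/(8.25·20.5) = 0.005913 K/W
  R_plywood = L/(kA) = 0.0587/(0.108·20.5) = 0.02651 K/W
  R_beech = L/(kA) = 0.0145/(0.139·20.5) = 0.005089 K/W
  R_beech = L/(kA) = 0.0399/(0.142·20.5) = 0.01371 K/W
ΣR = 0.005913 + 0.02651 + 0.005089 + 0.01371 = 0.05122 K/W
Q = ΔT/ΣR = (23.7 °C − -3.58 °C)/0.05122 = 532.6 W
From the inner boundary to the plywood/beech interface, ΣR_partial = 0.03242 K/W.
T_interface = T_in − Q·ΣR_partial = 23.7 °C − (532.6)(0.03242) = 6.43 °C

T = 6.43 °C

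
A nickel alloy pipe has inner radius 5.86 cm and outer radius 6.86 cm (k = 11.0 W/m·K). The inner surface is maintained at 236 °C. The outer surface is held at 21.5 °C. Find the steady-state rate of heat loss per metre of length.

Q' = 94.1 kW/m

Q' = 2πk·ΔT/ln(r₂/r₁) = 2π × 11.0 × 214.5 / ln(0.0686/0.0586) = 94100 W/m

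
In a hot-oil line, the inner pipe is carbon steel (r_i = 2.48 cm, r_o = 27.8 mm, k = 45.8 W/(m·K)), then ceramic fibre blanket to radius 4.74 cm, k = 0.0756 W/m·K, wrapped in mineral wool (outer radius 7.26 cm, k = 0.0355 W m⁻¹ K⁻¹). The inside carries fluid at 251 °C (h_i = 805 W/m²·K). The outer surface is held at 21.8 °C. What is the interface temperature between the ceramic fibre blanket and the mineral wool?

Series thermal resistances, inner to outer:
  R'_conv,in = 1/(2πr h) = 1/(2π·0.0248·805) = 0.007972 m·K/W
  R'_carbon steel = ln(0.0278/0.0248)/(2πk) = 0.1142/(2π·45.8) = 3.968×10^-4 m·K/W
  R'_ceramic fibre blanket = ln(0.0474/0.0278)/(2πk) = 0.5336/(2π·0.0756) = 1.123 m·K/W
  R'_mineral wool = ln(0.0726/0.0474)/(2πk) = 0.4263/(2π·0.0355) = 1.911 m·K/W
ΣR = 0.007972 + 3.968×10^-4 + 1.123 + 1.911 = 3.042 m·K/W
Q' = ΔT/ΣR = (251 °C − 21.8 °C)/3.042 = 75.35 W/m
From the inner boundary to the ceramic fibre blanket/mineral wool interface, ΣR_partial = 1.131 m·K/W.
T_interface = T_in − Q'·ΣR_partial = 251 °C − (75.35)(1.131) = 166 °C

T = 166 °C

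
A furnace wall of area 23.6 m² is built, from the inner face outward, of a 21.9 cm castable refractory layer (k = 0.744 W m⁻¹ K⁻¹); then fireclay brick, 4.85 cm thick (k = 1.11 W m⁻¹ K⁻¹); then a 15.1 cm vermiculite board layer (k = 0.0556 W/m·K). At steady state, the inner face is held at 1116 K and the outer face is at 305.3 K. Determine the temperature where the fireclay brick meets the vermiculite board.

Resistance network (inner→outer):
  R_castable refractory = L/(kA) = 0.219/(0.744·23.6) = 0.01247 K/W
  R_fireclay brick = L/(kA) = 0.0485/(1.11·23.6) = 0.001851 K/W
  R_vermiculite board = L/(kA) = 0.151/(0.0556·23.6) = 0.1151 K/W
ΣR = 0.01247 + 0.001851 + 0.1151 = 0.1294 K/W
Q = ΔT/ΣR = (1116 K − 305.3 K)/0.1294 = 6265 W
From the inner boundary to the fireclay brick/vermiculite board interface, ΣR_partial = 0.01432 K/W.
T_interface = T_in − Q·ΣR_partial = 1116 K − (6265)(0.01432) = 1026 K

T = 1026 K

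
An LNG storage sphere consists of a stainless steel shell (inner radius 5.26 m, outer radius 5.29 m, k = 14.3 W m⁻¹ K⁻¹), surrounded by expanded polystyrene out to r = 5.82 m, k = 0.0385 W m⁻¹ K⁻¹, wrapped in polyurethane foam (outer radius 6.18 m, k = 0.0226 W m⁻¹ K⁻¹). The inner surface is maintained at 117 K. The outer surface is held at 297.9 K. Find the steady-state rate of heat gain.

Q = 2550 W

Series thermal resistances, inner to outer:
  R_stainless steel = (1/5.26 − 1/5.29)/(4πk) = 0.001078/(4π·14.3) = 6.000×10^-6 K/W
  R_expanded polystyrene = (1/5.29 − 1/5.82)/(4πk) = 0.01721/(4π·0.0385) = 0.03558 K/W
  R_polyurethane foam = (1/5.82 − 1/6.18)/(4πk) = 0.01001/(4π·0.0226) = 0.03524 K/W
ΣR = 6.000×10^-6 + 0.03558 + 0.03524 = 0.07083 K/W
Q = ΔT/ΣR = (117 K − 297.9 K)/0.07083 = -2550 W
(Negative Q ⇒ heat flows inward; heat gain = 2550 W.)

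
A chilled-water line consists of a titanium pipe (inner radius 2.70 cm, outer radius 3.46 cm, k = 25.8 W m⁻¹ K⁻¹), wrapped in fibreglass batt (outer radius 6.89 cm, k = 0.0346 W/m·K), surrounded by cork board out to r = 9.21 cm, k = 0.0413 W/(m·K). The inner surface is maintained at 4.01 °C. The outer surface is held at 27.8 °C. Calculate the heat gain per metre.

Q' = 5.55 W/m

Resistance network (inner→outer):
  R'_titanium = ln(0.0346/0.0270)/(2πk) = 0.2480/(2π·25.8) = 0.001530 m·K/W
  R'_fibreglass batt = ln(0.0689/0.0346)/(2πk) = 0.6888/(2π·0.0346) = 3.168 m·K/W
  R'_cork board = ln(0.0921/0.0689)/(2πk) = 0.2902/(2π·0.0413) = 1.118 m·K/W
ΣR = 0.001530 + 3.168 + 1.118 = 4.288 m·K/W
Q' = ΔT/ΣR = (4.01 °C − 27.8 °C)/4.288 = -5.55 W/m
(Negative Q' ⇒ heat flows inward; heat gain = 5.55 W/m.)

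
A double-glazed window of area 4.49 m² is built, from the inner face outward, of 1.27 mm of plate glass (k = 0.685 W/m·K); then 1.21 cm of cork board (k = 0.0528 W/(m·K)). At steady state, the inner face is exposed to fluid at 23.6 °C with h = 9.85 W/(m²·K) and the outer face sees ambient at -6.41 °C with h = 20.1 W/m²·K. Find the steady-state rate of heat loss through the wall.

Q = 352 W

Resistance network (inner→outer):
  R_conv,in = 1/(hA) = 1/(9.85·4.49) = 0.02261 K/W
  R_plate glass = L/(kA) = 0.00127/(0.685·4.49) = 4.129×10^-4 K/W
  R_cork board = L/(kA) = 0.0121/(0.0528·4.49) = 0.05104 K/W
  R_conv,out = 1/(hA) = 1/(20.1·4.49) = 0.01108 K/W
ΣR = 0.02261 + 4.129×10^-4 + 0.05104 + 0.01108 = 0.08514 K/W
Q = ΔT/ΣR = (23.6 °C − -6.41 °C)/0.08514 = 352 W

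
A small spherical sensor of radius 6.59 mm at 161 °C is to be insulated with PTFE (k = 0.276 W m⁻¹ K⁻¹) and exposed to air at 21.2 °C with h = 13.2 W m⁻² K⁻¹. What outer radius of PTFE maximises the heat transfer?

For a sphere, r_cr = 2k_ins/h = 2·0.276/13.2 = 0.0418 m = 4.18 cm

r_cr = 4.18 cm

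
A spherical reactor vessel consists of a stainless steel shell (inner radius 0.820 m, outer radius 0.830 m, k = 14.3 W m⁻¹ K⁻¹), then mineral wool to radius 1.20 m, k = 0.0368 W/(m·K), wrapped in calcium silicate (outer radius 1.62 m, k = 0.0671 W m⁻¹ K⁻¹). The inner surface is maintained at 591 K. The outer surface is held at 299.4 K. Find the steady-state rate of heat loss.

Q = 275 W

Series thermal resistances, inner to outer:
  R_stainless steel = (1/0.820 − 1/0.830)/(4πk) = 0.01469/(4π·14.3) = 8.176×10^-5 K/W
  R_mineral wool = (1/0.830 − 1/1.20)/(4πk) = 0.3715/(4π·0.0368) = 0.8033 K/W
  R_calcium silicate = (1/1.20 − 1/1.62)/(4πk) = 0.2160/(4π·0.0671) = 0.2562 K/W
ΣR = 8.176×10^-5 + 0.8033 + 0.2562 = 1.060 K/W
Q = ΔT/ΣR = (591 K − 299.4 K)/1.060 = 275 W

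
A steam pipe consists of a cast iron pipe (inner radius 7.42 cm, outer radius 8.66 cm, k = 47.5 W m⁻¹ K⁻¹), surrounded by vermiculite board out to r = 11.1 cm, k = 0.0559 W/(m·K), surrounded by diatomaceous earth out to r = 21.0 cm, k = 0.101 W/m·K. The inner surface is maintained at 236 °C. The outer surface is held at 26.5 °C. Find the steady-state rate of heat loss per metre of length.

Q' = 122 W/m

Series thermal resistances, inner to outer:
  R'_cast iron = ln(0.0866/0.0742)/(2πk) = 0.1545/(2π·47.5) = 5.178×10^-4 m·K/W
  R'_vermiculite board = ln(0.111/0.0866)/(2πk) = 0.2482/(2π·0.0559) = 0.7067 m·K/W
  R'_diatomaceous earth = ln(0.210/0.111)/(2πk) = 0.6376/(2π·0.101) = 1.005 m·K/W
ΣR = 5.178×10^-4 + 0.7067 + 1.005 = 1.712 m·K/W
Q' = ΔT/ΣR = (236 °C − 26.5 °C)/1.712 = 122 W/m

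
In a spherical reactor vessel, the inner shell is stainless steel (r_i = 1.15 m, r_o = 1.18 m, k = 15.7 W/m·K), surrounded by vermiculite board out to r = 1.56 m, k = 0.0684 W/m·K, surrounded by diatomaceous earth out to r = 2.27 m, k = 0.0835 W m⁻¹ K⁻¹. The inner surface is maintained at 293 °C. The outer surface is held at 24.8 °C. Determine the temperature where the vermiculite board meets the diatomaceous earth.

T = 144 °C

Treat each layer as a resistance in series:
  R_stainless steel = (1/1.15 − 1/1.18)/(4πk) = 0.02211/(4π·15.7) = 1.121×10^-4 K/W
  R_vermiculite board = (1/1.18 − 1/1.56)/(4πk) = 0.2064/(4π·0.0684) = 0.2402 K/W
  R_diatomaceous earth = (1/1.56 − 1/2.27)/(4πk) = 0.2005/(4π·0.0835) = 0.1911 K/W
ΣR = 1.121×10^-4 + 0.2402 + 0.1911 = 0.4314 K/W
Q = ΔT/ΣR = (293 °C − 24.8 °C)/0.4314 = 621.7 W
From the inner boundary to the vermiculite board/diatomaceous earth interface, ΣR_partial = 0.2403 K/W.
T_interface = T_in − Q·ΣR_partial = 293 °C − (621.7)(0.2403) = 144 °C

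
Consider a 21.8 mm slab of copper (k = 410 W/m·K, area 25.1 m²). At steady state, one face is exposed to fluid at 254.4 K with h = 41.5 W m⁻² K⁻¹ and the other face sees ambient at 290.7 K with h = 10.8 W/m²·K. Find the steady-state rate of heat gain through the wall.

Q = 7.80 kW

Resistance network (inner→outer):
  R_conv,in = 1/(hA) = 1/(41.5·25.1) = 9.600×10^-4 K/W
  R_copper = L/(kA) = 0.0218/(410·25.1) = 2.118×10^-6 K/W
  R_conv,out = 1/(hA) = 1/(10.8·25.1) = 0.003689 K/W
ΣR = 9.600×10^-4 + 2.118×10^-6 + 0.003689 = 0.004651 K/W
Q = ΔT/ΣR = (254.4 K − 290.7 K)/0.004651 = -7800 W
(Negative Q ⇒ heat flows inward; heat gain = 7800 W.)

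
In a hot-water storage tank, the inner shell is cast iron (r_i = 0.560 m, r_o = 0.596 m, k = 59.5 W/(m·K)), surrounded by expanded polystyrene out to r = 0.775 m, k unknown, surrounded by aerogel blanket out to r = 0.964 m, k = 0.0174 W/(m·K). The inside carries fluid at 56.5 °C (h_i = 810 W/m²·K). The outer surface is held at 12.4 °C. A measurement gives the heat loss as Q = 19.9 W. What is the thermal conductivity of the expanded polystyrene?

ΣR = ΔT/Q = |56.5 − 12.4|/19.9 = 2.216 K/W
Known resistances:
  R_conv,in = 1/(4πr²h) = 1/(4π·0.560²·810) = 3.133×10^-4 K/W
  R_cast iron = (1/0.560 − 1/0.596)/(4πk) = 0.1079/(4π·59.5) = 1.443×10^-4 K/W
  R_aerogel blanket = (1/0.775 − 1/0.964)/(4πk) = 0.2530/(4π·0.0174) = 1.157 K/W
R_expanded polystyrene = ΣR − ΣR_known = 2.216 − 1.157 = 1.059 K/W
(1/r₁−1/r₂)/(4πk) = 1.059 ⇒ k = 0.3875/(4π·1.059) = 0.0291 W/m·K

k = 0.0291 W/m·K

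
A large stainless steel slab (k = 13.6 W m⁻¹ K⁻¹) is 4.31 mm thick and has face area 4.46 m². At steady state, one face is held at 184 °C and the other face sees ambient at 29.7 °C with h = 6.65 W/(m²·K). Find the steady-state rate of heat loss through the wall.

Q = 4.57 kW

Series thermal resistances, inner to outer:
  R_stainless steel = L/(kA) = 0.00431/(13.6·4.46) = 7.106×10^-5 K/W
  R_conv,out = 1/(hA) = 1/(6.65·4.46) = 0.03372 K/W
ΣR = 7.106×10^-5 + 0.03372 = 0.03379 K/W
Q = ΔT/ΣR = (184 °C − 29.7 °C)/0.03379 = 4570 W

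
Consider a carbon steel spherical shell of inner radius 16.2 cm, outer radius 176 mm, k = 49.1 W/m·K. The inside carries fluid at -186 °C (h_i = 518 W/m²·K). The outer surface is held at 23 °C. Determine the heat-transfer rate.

Treat each layer as a resistance in series:
  R_conv,in = 1/(4πr²h) = 1/(4π·0.162²·518) = 0.005854 K/W
  R_carbon steel = (1/0.162 − 1/0.176)/(4πk) = 0.4910/(4π·49.1) = 7.958×10^-4 K/W
ΣR = 0.005854 + 7.958×10^-4 = 0.006650 K/W
Q = ΔT/ΣR = (-186 °C − 23 °C)/0.006650 = -31400 W
(Negative Q ⇒ heat flows inward; heat gain = 31400 W.)

Q = 31.4 kW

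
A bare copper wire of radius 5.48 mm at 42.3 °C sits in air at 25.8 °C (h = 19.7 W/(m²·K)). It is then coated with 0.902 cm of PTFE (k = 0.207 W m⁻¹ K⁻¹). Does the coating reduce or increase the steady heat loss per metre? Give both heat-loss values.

Critical radius for a cylinder: r_cr = k/h = 0.0105 m = 1.05 cm.
Outer radius after coating: r₂ = 0.00548 + 0.00902 = 0.01450 m.
r₁ < r_cr < r₂: heat loss rises to a maximum at r_cr then falls. Whether the coating helps depends on whether Q(r₂) has dropped back below Q(r₁).
Bare: R = 1/(2πr₁h) = 1.474 m·K/W; Q = 16.5/1.474 = 11.2 W/m.
Coated: R = R_cond + R_conv = 1.305 m·K/W; Q = 16.5/1.305 = 12.6 W/m.

increases: 11.2 → 12.6 W/m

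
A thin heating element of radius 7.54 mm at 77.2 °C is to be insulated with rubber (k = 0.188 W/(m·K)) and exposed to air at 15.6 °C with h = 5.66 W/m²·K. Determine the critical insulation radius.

For a cylinder, r_cr = k_ins/h = 0.188/5.66 = 0.0332 m = 3.32 cm

r_cr = 3.32 cm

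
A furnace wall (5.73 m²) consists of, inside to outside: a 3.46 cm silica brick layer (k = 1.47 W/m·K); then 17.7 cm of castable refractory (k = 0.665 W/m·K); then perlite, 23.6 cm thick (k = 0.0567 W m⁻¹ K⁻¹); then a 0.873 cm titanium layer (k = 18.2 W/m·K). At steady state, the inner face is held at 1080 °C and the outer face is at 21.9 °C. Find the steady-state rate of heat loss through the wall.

Series thermal resistances, inner to outer:
  R_silica brick = L/(kA) = 0.0346/(1.47·5.73) = 0.004108 K/W
  R_castable refractory = L/(kA) = 0.177/(0.665·5.73) = 0.04645 K/W
  R_perlite = L/(kA) = 0.236/(0.0567·5.73) = 0.7264 K/W
  R_titanium = L/(kA) = 0.00873/(18.2·5.73) = 8.371×10^-5 K/W
ΣR = 0.004108 + 0.04645 + 0.7264 + 8.371×10^-5 = 0.7770 K/W
Q = ΔT/ΣR = (1080 °C − 21.9 °C)/0.7770 = 1360 W

Q = 1360 W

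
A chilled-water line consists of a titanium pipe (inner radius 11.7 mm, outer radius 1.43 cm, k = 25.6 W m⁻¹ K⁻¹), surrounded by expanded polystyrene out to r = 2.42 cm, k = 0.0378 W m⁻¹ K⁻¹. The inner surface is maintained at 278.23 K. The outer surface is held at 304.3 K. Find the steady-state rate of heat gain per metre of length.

Resistance network (inner→outer):
  R'_titanium = ln(0.0143/0.0117)/(2πk) = 0.2007/(2π·25.6) = 0.001248 m·K/W
  R'_expanded polystyrene = ln(0.0242/0.0143)/(2πk) = 0.5261/(2π·0.0378) = 2.215 m·K/W
ΣR = 0.001248 + 2.215 = 2.216 m·K/W
Q' = ΔT/ΣR = (278.23 K − 304.3 K)/2.216 = -11.8 W/m
(Negative Q' ⇒ heat flows inward; heat gain = 11.8 W/m.)

Q' = 11.8 W/m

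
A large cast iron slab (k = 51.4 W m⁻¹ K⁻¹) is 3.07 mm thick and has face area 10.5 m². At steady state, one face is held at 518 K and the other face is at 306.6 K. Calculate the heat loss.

Q = kA·ΔT/L = 51.4 × 10.5 × |518 K − 306.6 K| / 0.00307 = 3.72×10^7 W

Q = 3.72×10^7 W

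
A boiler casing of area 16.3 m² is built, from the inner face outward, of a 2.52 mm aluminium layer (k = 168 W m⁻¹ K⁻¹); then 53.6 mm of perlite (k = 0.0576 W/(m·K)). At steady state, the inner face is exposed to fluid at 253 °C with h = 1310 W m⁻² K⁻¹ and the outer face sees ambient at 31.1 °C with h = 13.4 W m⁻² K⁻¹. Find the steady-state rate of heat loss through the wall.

Treat each layer as a resistance in series:
  R_conv,in = 1/(hA) = 1/(1310·16.3) = 4.683×10^-5 K/W
  R_aluminium = L/(kA) = 0.00252/(168·16.3) = 9.202×10^-7 K/W
  R_perlite = L/(kA) = 0.0536/(0.0576·16.3) = 0.05709 K/W
  R_conv,out = 1/(hA) = 1/(13.4·16.3) = 0.004578 K/W
ΣR = 4.683×10^-5 + 9.202×10^-7 + 0.05709 + 0.004578 = 0.06172 K/W
Q = ΔT/ΣR = (253 °C − 31.1 °C)/0.06172 = 3600 W

Q = 3600 W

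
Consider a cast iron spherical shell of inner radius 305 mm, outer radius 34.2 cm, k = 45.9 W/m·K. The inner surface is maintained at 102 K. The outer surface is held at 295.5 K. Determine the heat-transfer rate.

Q = 315 kW

Q = 4πk·ΔT/(1/r₁ − 1/r₂) = 4π × 45.9 × 193.5 / (1/0.305 − 1/0.342) = 3.15×10^5 W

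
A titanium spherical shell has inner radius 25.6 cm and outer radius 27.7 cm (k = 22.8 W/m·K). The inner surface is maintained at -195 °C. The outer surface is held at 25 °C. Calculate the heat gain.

Q = 4πk·ΔT/(1/r₁ − 1/r₂) = 4π × 22.8 × 220 / (1/0.256 − 1/0.277) = 2.13×10^5 W

Q = 2.13×10^5 W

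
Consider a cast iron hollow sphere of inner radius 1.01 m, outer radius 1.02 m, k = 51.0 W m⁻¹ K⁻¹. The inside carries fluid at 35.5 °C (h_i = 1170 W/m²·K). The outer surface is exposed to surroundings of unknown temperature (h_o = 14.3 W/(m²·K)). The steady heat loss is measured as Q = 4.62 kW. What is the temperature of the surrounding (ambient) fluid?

T_out = 10.4 °C

Series resistances:
  R_conv,in = 1/(4πr²h) = 1/(4π·1.01²·1170) = 6.667×10^-5 K/W
  R_cast iron = (1/1.01 − 1/1.02)/(4πk) = 0.009707/(4π·51.0) = 1.515×10^-5 K/W
  R_conv,out = 1/(4πr²h) = 1/(4π·1.02²·14.3) = 0.005349 K/W
ΣR = 0.005431 K/W
ΔT = Q·ΣR = 4620 × 0.005431 = 25.09 K
Heat flows outward, so T_out = T_in − ΔT = 35.5 − 25.09 = 10.4 °C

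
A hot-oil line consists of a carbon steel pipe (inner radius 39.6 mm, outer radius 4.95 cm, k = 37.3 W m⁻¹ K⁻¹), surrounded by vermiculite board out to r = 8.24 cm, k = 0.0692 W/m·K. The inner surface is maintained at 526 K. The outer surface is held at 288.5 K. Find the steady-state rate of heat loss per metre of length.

Treat each layer as a resistance in series:
  R'_carbon steel = ln(0.0495/0.0396)/(2πk) = 0.2231/(2π·37.3) = 9.521×10^-4 m·K/W
  R'_vermiculite board = ln(0.0824/0.0495)/(2πk) = 0.5096/(2π·0.0692) = 1.172 m·K/W
ΣR = 9.521×10^-4 + 1.172 = 1.173 m·K/W
Q' = ΔT/ΣR = (526 K − 288.5 K)/1.173 = 202 W/m

Q' = 202 W/m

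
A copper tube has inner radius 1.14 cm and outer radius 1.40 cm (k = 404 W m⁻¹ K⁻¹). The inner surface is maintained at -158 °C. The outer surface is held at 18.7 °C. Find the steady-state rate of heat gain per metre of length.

Q' = 2.18×10^6 W/m

Q' = 2πk·ΔT/ln(r₂/r₁) = 2π × 404 × 176.7 / ln(0.0140/0.0114) = 2.18×10^6 W/m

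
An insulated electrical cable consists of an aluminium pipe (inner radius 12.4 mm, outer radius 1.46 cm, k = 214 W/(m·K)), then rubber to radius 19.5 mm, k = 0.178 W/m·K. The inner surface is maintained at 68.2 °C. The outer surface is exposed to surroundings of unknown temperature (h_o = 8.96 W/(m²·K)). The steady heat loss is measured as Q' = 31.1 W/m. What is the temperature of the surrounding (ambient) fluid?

Sum the resistances:
  R'_aluminium = ln(0.0146/0.0124)/(2πk) = 0.1633/(2π·214) = 1.215×10^-4 m·K/W
  R'_rubber = ln(0.0195/0.0146)/(2πk) = 0.2894/(2π·0.178) = 0.2588 m·K/W
  R'_conv,out = 1/(2πr h) = 1/(2π·0.0195·8.96) = 0.9109 m·K/W
ΣR = 1.170 m·K/W
ΔT = Q'·ΣR = 31.1 × 1.170 = 36.39 K
Heat flows outward, so T_out = T_in − ΔT = 68.2 − 36.39 = 31.8 °C

T_out = 31.8 °C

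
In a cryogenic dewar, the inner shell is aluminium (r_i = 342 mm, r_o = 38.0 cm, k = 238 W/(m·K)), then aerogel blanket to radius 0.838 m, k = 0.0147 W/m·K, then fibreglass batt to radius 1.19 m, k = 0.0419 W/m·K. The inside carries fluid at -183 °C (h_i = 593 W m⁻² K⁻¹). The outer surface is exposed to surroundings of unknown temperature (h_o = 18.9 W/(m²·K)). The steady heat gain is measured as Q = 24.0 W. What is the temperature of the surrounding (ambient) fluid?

Series resistances:
  R_conv,in = 1/(4πr²h) = 1/(4π·0.342²·593) = 0.001147 K/W
  R_aluminium = (1/0.342 − 1/0.380)/(4πk) = 0.2924/(4π·238) = 9.777×10^-5 K/W
  R_aerogel blanket = (1/0.380 − 1/0.838)/(4πk) = 1.438/(4π·0.0147) = 7.786 K/W
  R_fibreglass batt = (1/0.838 − 1/1.19)/(4πk) = 0.3530/(4π·0.0419) = 0.6704 K/W
  R_conv,out = 1/(4πr²h) = 1/(4π·1.19²·18.9) = 0.002973 K/W
ΣR = 8.461 K/W
ΔT = Q·ΣR = 24.0 × 8.461 = 203.1 K
Heat flows inward, so T_out = T_in + ΔT = -183 + 203.1 = 20.1 °C

T_out = 20.1 °C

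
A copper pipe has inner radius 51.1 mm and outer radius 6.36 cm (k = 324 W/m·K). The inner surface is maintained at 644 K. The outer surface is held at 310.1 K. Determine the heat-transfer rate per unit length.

Q' = 2πk·ΔT/ln(r₂/r₁) = 2π × 324 × 333.9 / ln(0.0636/0.0511) = 3.11×10^6 W/m

Q' = 3.11×10^6 W/m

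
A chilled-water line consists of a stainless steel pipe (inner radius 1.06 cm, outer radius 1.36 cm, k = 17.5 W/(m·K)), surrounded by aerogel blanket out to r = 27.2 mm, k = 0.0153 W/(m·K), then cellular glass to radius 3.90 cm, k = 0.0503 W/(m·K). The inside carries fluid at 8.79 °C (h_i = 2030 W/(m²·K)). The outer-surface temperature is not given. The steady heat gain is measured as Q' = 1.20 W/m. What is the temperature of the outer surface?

Series resistances:
  R'_conv,in = 1/(2πr h) = 1/(2π·0.0106·2030) = 0.007396 m·K/W
  R'_stainless steel = ln(0.0136/0.0106)/(2πk) = 0.2492/(2π·17.5) = 0.002267 m·K/W
  R'_aerogel blanket = ln(0.0272/0.0136)/(2πk) = 0.6931/(2π·0.0153) = 7.210 m·K/W
  R'_cellular glass = ln(0.0390/0.0272)/(2πk) = 0.3603/(2π·0.0503) = 1.140 m·K/W
ΣR = 8.360 m·K/W
ΔT = Q'·ΣR = 1.20 × 8.360 = 10.03 K
Heat flows inward, so T_out = T_in + ΔT = 8.79 + 10.03 = 18.8 °C

T_out = 18.8 °C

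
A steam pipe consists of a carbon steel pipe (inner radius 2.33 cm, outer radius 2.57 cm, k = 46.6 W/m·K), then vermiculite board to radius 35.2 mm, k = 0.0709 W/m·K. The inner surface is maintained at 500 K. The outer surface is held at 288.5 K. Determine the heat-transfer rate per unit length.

Treat each layer as a resistance in series:
  R'_carbon steel = ln(0.0257/0.0233)/(2πk) = 0.09804/(2π·46.6) = 3.348×10^-4 m·K/W
  R'_vermiculite board = ln(0.0352/0.0257)/(2πk) = 0.3146/(2π·0.0709) = 0.7061 m·K/W
ΣR = 3.348×10^-4 + 0.7061 = 0.7064 m·K/W
Q' = ΔT/ΣR = (500 K − 288.5 K)/0.7064 = 299 W/m

Q' = 299 W/m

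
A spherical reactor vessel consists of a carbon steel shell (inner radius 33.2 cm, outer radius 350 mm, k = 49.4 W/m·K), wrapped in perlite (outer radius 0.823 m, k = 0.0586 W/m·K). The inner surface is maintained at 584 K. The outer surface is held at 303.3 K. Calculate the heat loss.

Q = 126 W

Treat each layer as a resistance in series:
  R_carbon steel = (1/0.332 − 1/0.350)/(4πk) = 0.1549/(4π·49.4) = 2.495×10^-4 K/W
  R_perlite = (1/0.350 − 1/0.823)/(4πk) = 1.642/(4π·0.0586) = 2.230 K/W
ΣR = 2.495×10^-4 + 2.230 = 2.230 K/W
Q = ΔT/ΣR = (584 K − 303.3 K)/2.230 = 126 W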